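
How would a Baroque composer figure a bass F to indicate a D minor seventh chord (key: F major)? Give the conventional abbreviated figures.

6/5

F is the third of D minor seventh, so the chord is in first inversion.
A seventh chord in first inversion is figured 6/5/3, conventionally abbreviated 6/5.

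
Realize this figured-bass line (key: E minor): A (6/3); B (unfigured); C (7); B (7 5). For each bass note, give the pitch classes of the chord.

A, C, F# | B, D, F# | C, E, G, B | B, D, F#, A

A (6/3): A, C, F#.
B (5/3): B, D, F#.
C (7/5/3): C, E, G, B.
B (7/5/3): B, D, F#, A.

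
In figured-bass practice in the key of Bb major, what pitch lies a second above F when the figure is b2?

Counting 1 letter step above F lands on G; in Bb major, that letter is G.
The b2 figure lowers it a semitone, giving Gb.

Gb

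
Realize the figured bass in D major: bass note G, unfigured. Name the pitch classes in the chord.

An unfigured bass implies 5/3.
A third above G in this key is B.
A fifth above G in this key is D.
Together with the bass G, this spells G major in root position.

G, B, D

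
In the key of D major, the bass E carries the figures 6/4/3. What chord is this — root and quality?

The figures 6/4/3 indicate a seventh chord in second inversion.
In second inversion the root lies a fourth above the bass: a fourth above E in D major is A.
The chord tones are E, G, A, C#, giving A dominant seventh.

A dominant seventh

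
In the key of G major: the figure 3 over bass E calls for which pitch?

Counting 2 letter steps above E lands on G; in G major, that letter is G.

G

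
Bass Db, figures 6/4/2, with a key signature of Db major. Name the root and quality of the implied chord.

The figures 6/4/2 indicate a seventh chord in third inversion.
In third inversion the root lies a second above the bass: a second above Db in Db major is Eb.
The chord tones are Db, Eb, Gb, Bb, giving Eb minor seventh.

Eb minor seventh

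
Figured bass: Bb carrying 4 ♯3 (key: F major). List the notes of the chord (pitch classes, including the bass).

The written figures 4 ♯3 are shorthand for 6/4/3: the 6 is implied.
A third above Bb in this key is D, raised to D# by the sharp.
A fourth above Bb in this key is E.
A sixth above Bb in this key is G.

Bb, D#, E, G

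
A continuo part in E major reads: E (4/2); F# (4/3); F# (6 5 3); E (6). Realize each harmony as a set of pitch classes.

E (6/4/2): E, F#, A, C#.
F# (6/4/3): F#, A, B, D#.
F# (6/5/3): F#, A, C#, D#.
E (6/3): E, G#, C#.

E, F#, A, C# | F#, A, B, D# | F#, A, C#, D# | E, G#, C#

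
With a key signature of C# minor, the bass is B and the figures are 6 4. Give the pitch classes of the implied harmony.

A fourth above B in this key is E.
A sixth above B in this key is G#.
Together with the bass B, this spells E major in second inversion.

B, E, G#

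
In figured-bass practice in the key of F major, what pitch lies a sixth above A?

F

Counting 5 letter steps above A lands on F; in F major, that letter is F.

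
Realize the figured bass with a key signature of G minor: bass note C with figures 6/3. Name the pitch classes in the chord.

A third above C in this key is Eb.
A sixth above C in this key is A.
Together with the bass C, this spells A diminished in first inversion.

C, Eb, A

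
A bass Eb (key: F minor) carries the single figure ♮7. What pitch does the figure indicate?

Counting 6 letter steps above Eb lands on D; in F minor, that letter is Db.
The ♮7 figure makes it natural, giving D.

D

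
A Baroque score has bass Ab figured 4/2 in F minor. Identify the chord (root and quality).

The figures 4/2 indicate a seventh chord in third inversion.
In third inversion the root lies a second above the bass: a second above Ab in F minor is Bb.
The chord tones are Ab, Bb, Db, F, giving Bb minor seventh.

Bb minor seventh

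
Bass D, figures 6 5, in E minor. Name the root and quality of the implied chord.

B minor seventh

The figures 6 5 indicate a seventh chord in first inversion.
In first inversion the root lies a sixth above the bass: a sixth above D in E minor is B.
The chord tones are D, F#, A, B, giving B minor seventh.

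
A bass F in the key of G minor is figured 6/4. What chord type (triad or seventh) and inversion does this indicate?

triad, second inversion

Intervals of 6/4 above the bass form a triad; the bass is the fifth, so this is second inversion.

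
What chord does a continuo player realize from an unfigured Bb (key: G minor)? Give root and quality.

Bb major

An unfigured bass indicates a triad in root position.
In root position the bass is the root, so the root is Bb.
The chord tones are Bb, D, F, giving Bb major.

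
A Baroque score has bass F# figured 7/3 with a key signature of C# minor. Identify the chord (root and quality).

F# minor seventh

The figures 7/3 indicate a seventh chord in root position.
In root position the bass is the root, so the root is F#.
The chord tones are F#, A, C#, E, giving F# minor seventh.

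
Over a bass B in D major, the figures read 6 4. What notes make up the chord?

B, E, G

A fourth above B in this key is E.
A sixth above B in this key is G.
Together with the bass B, this spells E minor in second inversion.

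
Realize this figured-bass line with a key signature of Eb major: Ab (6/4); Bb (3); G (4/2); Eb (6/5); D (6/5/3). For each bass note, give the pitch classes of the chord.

Ab, D, F | Bb, D, F | G, Ab, C, Eb | Eb, G, Bb, C | D, F, Ab, Bb

Ab (6/4): Ab, D, F.
Bb (5/3): Bb, D, F.
G (6/4/2): G, Ab, C, Eb.
Eb (6/5/3): Eb, G, Bb, C.
D (6/5/3): D, F, Ab, Bb.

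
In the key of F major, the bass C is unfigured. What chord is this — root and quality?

An unfigured bass indicates a triad in root position.
In root position the bass is the root, so the root is C.
The chord tones are C, E, G, giving C major.

C major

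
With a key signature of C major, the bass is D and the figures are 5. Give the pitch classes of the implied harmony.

D, F, A

The written figures 5 are shorthand for 5/3: the 3 is implied.
A third above D in this key is F.
A fifth above D in this key is A.
Together with the bass D, this spells D minor in root position.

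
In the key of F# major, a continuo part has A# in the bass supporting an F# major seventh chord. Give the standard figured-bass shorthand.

A# is the third of F# major seventh, so the chord is in first inversion.
A seventh chord in first inversion is figured 6/5/3, conventionally abbreviated 6/5.

6/5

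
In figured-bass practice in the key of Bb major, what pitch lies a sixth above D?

Counting 5 letter steps above D lands on B; in Bb major, that letter is Bb.

Bb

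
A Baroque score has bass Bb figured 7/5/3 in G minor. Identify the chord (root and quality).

The figures 7/5/3 indicate a seventh chord in root position.
In root position the bass is the root, so the root is Bb.
The chord tones are Bb, D, F, A, giving Bb major seventh.

Bb major seventh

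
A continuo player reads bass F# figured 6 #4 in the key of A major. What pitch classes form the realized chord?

A fourth above F# in this key is B, raised to B# by the sharp.
A sixth above F# in this key is D.

F#, B#, D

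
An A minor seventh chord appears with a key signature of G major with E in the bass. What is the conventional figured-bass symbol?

E is the fifth of A minor seventh, so the chord is in second inversion.
A seventh chord in second inversion is figured 6/4/3, conventionally abbreviated 4/3.

4/3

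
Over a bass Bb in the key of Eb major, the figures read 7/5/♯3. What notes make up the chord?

A third above Bb in this key is D, raised to D# by the sharp.
A fifth above Bb in this key is F.
A seventh above Bb in this key is Ab.

Bb, D#, F, Ab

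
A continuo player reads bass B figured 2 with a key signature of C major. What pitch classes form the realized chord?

B, C, E, G

The written figures 2 are shorthand for 6/4/2: the 6/4 are implied.
A second above B in this key is C.
A fourth above B in this key is E.
A sixth above B in this key is G.
Together with the bass B, this spells C major seventh in third inversion.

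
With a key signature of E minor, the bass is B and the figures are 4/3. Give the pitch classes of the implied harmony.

The written figures 4/3 are shorthand for 6/4/3: the 6 is implied.
A third above B in this key is D.
A fourth above B in this key is E.
A sixth above B in this key is G.
Together with the bass B, this spells E minor seventh in second inversion.

B, D, E, G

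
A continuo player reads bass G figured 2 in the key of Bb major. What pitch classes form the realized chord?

The written figures 2 are shorthand for 6/4/2: the 6/4 are implied.
A second above G in this key is A.
A fourth above G in this key is C.
A sixth above G in this key is Eb.
Together with the bass G, this spells A half-diminished seventh in third inversion.

G, A, C, Eb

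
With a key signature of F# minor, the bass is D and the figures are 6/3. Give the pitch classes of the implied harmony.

D, F#, B

A third above D in this key is F#.
A sixth above D in this key is B.
Together with the bass D, this spells B minor in first inversion.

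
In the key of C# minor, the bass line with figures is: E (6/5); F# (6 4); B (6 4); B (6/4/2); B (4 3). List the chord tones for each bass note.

E (6/5/3): E, G#, B, C#.
F# (6/4): F#, B, D#.
B (6/4): B, E, G#.
B (6/4/2): B, C#, E, G#.
B (6/4/3): B, D#, E, G#.

E, G#, B, C# | F#, B, D# | B, E, G# | B, C#, E, G# | B, D#, E, G#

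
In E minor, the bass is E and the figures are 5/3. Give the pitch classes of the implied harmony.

A third above E in this key is G.
A fifth above E in this key is B.
Together with the bass E, this spells E minor in root position.

E, G, B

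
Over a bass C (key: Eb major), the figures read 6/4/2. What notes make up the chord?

A second above C in this key is D.
A fourth above C in this key is F.
A sixth above C in this key is Ab.
Together with the bass C, this spells D half-diminished seventh in third inversion.

C, D, F, Ab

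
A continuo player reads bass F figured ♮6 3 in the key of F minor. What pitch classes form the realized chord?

F, Ab, D

A third above F in this key is Ab.
A sixth above F in this key is Db, made natural (D) by the ♮ figure.
Together with the bass F, this spells D diminished in first inversion.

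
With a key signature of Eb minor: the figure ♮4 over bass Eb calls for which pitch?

A

Counting 3 letter steps above Eb lands on A; in Eb minor, that letter is Ab.
The ♮4 figure makes it natural, giving A.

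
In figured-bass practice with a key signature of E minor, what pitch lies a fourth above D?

Counting 3 letter steps above D lands on G; in E minor, that letter is G.

G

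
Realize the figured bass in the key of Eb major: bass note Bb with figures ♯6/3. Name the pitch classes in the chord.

A third above Bb in this key is D.
A sixth above Bb in this key is G, raised to G# by the sharp.

Bb, D, G#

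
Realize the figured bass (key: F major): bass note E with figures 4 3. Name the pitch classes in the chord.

E, G, A, C

The written figures 4 3 are shorthand for 6/4/3: the 6 is implied.
A third above E in this key is G.
A fourth above E in this key is A.
A sixth above E in this key is C.
Together with the bass E, this spells A minor seventh in second inversion.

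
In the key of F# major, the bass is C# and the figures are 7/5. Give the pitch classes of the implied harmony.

The written figures 7/5 are shorthand for 7/5/3: the 3 is implied.
A third above C# in this key is E#.
A fifth above C# in this key is G#.
A seventh above C# in this key is B.
Together with the bass C#, this spells C# dominant seventh in root position.

C#, E#, G#, B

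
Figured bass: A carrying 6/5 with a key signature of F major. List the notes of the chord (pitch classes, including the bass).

The written figures 6/5 are shorthand for 6/5/3: the 3 is implied.
A third above A in this key is C.
A fifth above A in this key is E.
A sixth above A in this key is F.
Together with the bass A, this spells F major seventh in first inversion.

A, C, E, F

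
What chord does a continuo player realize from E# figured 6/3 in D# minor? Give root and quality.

C# major

The figures 6/3 indicate a triad in first inversion.
In first inversion the root lies a sixth above the bass: a sixth above E# in D# minor is C#.
The chord tones are E#, G#, C#, giving C# major.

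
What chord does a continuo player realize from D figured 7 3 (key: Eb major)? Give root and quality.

D half-diminished seventh

The figures 7 3 indicate a seventh chord in root position.
In root position the bass is the root, so the root is D.
The chord tones are D, F, Ab, C, giving D half-diminished seventh.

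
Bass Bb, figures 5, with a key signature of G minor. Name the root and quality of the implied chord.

The figures 5 indicate a triad in root position.
In root position the bass is the root, so the root is Bb.
The chord tones are Bb, D, F, giving Bb major.

Bb major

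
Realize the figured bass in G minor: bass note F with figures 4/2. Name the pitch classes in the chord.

F, G, Bb, D

The written figures 4/2 are shorthand for 6/4/2: the 6 is implied.
A second above F in this key is G.
A fourth above F in this key is Bb.
A sixth above F in this key is D.
Together with the bass F, this spells G minor seventh in third inversion.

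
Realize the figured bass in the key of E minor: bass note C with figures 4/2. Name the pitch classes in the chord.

The written figures 4/2 are shorthand for 6/4/2: the 6 is implied.
A second above C in this key is D.
A fourth above C in this key is F#.
A sixth above C in this key is A.
Together with the bass C, this spells D dominant seventh in third inversion.

C, D, F#, A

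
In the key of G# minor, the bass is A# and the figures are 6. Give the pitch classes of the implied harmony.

The written figures 6 are shorthand for 6/3: the 3 is implied.
A third above A# in this key is C#.
A sixth above A# in this key is F#.
Together with the bass A#, this spells F# major in first inversion.

A#, C#, F#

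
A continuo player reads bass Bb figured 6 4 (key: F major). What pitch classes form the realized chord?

Bb, E, G

A fourth above Bb in this key is E.
A sixth above Bb in this key is G.
Together with the bass Bb, this spells E diminished in second inversion.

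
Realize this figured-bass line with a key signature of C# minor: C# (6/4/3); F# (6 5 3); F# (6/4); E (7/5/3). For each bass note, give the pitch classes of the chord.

C#, E, F#, A | F#, A, C#, D# | F#, B, D# | E, G#, B, D#

C# (6/4/3): C#, E, F#, A.
F# (6/5/3): F#, A, C#, D#.
F# (6/4): F#, B, D#.
E (7/5/3): E, G#, B, D#.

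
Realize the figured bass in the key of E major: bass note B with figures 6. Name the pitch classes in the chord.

The written figures 6 are shorthand for 6/3: the 3 is implied.
A third above B in this key is D#.
A sixth above B in this key is G#.
Together with the bass B, this spells G# minor in first inversion.

B, D#, G#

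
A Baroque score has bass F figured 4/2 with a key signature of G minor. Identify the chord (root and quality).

G minor seventh

The figures 4/2 indicate a seventh chord in third inversion.
In third inversion the root lies a second above the bass: a second above F in G minor is G.
The chord tones are F, G, Bb, D, giving G minor seventh.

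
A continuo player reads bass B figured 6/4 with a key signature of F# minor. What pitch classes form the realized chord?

A fourth above B in this key is E.
A sixth above B in this key is G#.
Together with the bass B, this spells E major in second inversion.

B, E, G#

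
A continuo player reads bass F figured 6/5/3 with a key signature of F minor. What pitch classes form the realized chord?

F, Ab, C, Db

A third above F in this key is Ab.
A fifth above F in this key is C.
A sixth above F in this key is Db.
Together with the bass F, this spells Db major seventh in first inversion.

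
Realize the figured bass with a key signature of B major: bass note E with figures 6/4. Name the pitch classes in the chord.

E, A#, C#

A fourth above E in this key is A#.
A sixth above E in this key is C#.
Together with the bass E, this spells A# diminished in second inversion.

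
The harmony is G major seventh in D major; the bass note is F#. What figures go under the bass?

4/2

F# is the seventh of G major seventh, so the chord is in third inversion.
A seventh chord in third inversion is figured 6/4/2, conventionally abbreviated 4/2.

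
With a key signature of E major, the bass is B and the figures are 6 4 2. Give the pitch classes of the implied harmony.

A second above B in this key is C#.
A fourth above B in this key is E.
A sixth above B in this key is G#.
Together with the bass B, this spells C# minor seventh in third inversion.

B, C#, E, G#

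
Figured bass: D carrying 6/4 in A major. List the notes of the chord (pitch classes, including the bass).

A fourth above D in this key is G#.
A sixth above D in this key is B.
Together with the bass D, this spells G# diminished in second inversion.

D, G#, B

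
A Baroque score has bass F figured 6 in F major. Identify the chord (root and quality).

D minor

The figures 6 indicate a triad in first inversion.
In first inversion the root lies a sixth above the bass: a sixth above F in F major is D.
The chord tones are F, A, D, giving D minor.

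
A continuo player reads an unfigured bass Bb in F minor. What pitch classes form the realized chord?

Bb, Db, F

An unfigured bass implies 5/3.
A third above Bb in this key is Db.
A fifth above Bb in this key is F.
Together with the bass Bb, this spells Bb minor in root position.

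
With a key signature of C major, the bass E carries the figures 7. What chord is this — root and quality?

The figures 7 indicate a seventh chord in root position.
In root position the bass is the root, so the root is E.
The chord tones are E, G, B, D, giving E minor seventh.

E minor seventh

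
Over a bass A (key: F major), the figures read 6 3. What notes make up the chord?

A, C, F

A third above A in this key is C.
A sixth above A in this key is F.
Together with the bass A, this spells F major in first inversion.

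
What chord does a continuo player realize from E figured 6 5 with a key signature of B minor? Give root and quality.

C# half-diminished seventh

The figures 6 5 indicate a seventh chord in first inversion.
In first inversion the root lies a sixth above the bass: a sixth above E in B minor is C#.
The chord tones are E, G, B, C#, giving C# half-diminished seventh.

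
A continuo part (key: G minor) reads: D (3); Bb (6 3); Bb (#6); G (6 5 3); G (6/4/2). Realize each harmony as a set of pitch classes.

D, F, A | Bb, D, G | Bb, D, G# | G, Bb, D, Eb | G, A, C, Eb

D (5/3): D, F, A.
Bb (6/3): Bb, D, G.
Bb (#6/3): Bb, D, G#.
G (6/5/3): G, Bb, D, Eb.
G (6/4/2): G, A, C, Eb.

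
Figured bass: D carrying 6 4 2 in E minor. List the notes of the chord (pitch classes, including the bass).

A second above D in this key is E.
A fourth above D in this key is G.
A sixth above D in this key is B.
Together with the bass D, this spells E minor seventh in third inversion.

D, E, G, B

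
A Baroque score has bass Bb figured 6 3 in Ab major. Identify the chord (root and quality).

G diminished

The figures 6 3 indicate a triad in first inversion.
In first inversion the root lies a sixth above the bass: a sixth above Bb in Ab major is G.
The chord tones are Bb, Db, G, giving G diminished.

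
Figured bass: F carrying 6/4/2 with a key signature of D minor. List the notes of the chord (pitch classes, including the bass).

A second above F in this key is G.
A fourth above F in this key is Bb.
A sixth above F in this key is D.
Together with the bass F, this spells G minor seventh in third inversion.

F, G, Bb, D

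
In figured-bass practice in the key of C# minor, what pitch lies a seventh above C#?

B

Counting 6 letter steps above C# lands on B; in C# minor, that letter is B.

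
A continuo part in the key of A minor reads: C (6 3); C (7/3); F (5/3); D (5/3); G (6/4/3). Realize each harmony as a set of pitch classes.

C (6/3): C, E, A.
C (7/5/3): C, E, G, B.
F (5/3): F, A, C.
D (5/3): D, F, A.
G (6/4/3): G, B, C, E.

C, E, A | C, E, G, B | F, A, C | D, F, A | G, B, C, E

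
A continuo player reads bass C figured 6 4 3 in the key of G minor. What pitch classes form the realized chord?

C, Eb, F, A

A third above C in this key is Eb.
A fourth above C in this key is F.
A sixth above C in this key is A.
Together with the bass C, this spells F dominant seventh in second inversion.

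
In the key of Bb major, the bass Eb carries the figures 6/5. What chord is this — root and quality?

The figures 6/5 indicate a seventh chord in first inversion.
In first inversion the root lies a sixth above the bass: a sixth above Eb in Bb major is C.
The chord tones are Eb, G, Bb, C, giving C minor seventh.

C minor seventh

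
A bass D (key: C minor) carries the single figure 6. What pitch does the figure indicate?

Counting 5 letter steps above D lands on B; in C minor, that letter is Bb.

Bb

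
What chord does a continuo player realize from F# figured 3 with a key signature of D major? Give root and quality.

F# minor

The figures 3 indicate a triad in root position.
In root position the bass is the root, so the root is F#.
The chord tones are F#, A, C#, giving F# minor.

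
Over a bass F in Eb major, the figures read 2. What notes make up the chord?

The written figures 2 are shorthand for 6/4/2: the 6/4 are implied.
A second above F in this key is G.
A fourth above F in this key is Bb.
A sixth above F in this key is D.
Together with the bass F, this spells G minor seventh in third inversion.

F, G, Bb, D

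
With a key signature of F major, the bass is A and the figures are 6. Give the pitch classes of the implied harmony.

A, C, F

The written figures 6 are shorthand for 6/3: the 3 is implied.
A third above A in this key is C.
A sixth above A in this key is F.
Together with the bass A, this spells F major in first inversion.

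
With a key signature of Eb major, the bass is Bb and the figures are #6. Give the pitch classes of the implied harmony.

Bb, D, G#

The written figures #6 are shorthand for 6/3: the 3 is implied.
A third above Bb in this key is D.
A sixth above Bb in this key is G, raised to G# by the sharp.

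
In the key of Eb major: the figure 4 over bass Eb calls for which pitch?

Ab

Counting 3 letter steps above Eb lands on A; in Eb major, that letter is Ab.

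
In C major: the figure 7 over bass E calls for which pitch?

D

Counting 6 letter steps above E lands on D; in C major, that letter is D.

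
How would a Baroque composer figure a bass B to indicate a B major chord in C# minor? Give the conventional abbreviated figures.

B is the root of B major, so the chord is in root position.
A triad in root position is figured 5/3, conventionally abbreviated (no figures — root-position triad).

no figures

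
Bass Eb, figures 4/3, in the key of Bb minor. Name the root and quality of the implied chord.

Ab dominant seventh

The figures 4/3 indicate a seventh chord in second inversion.
In second inversion the root lies a fourth above the bass: a fourth above Eb in Bb minor is Ab.
The chord tones are Eb, Gb, Ab, C, giving Ab dominant seventh.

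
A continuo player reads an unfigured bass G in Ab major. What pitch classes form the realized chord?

G, Bb, Db

An unfigured bass implies 5/3.
A third above G in this key is Bb.
A fifth above G in this key is Db.
Together with the bass G, this spells G diminished in root position.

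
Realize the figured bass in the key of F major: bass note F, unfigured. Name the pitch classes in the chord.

An unfigured bass implies 5/3.
A third above F in this key is A.
A fifth above F in this key is C.
Together with the bass F, this spells F major in root position.

F, A, C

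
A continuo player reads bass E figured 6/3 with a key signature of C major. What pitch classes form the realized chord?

A third above E in this key is G.
A sixth above E in this key is C.
Together with the bass E, this spells C major in first inversion.

E, G, C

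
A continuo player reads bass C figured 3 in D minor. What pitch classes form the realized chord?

The written figures 3 are shorthand for 5/3: the 5 is implied.
A third above C in this key is E.
A fifth above C in this key is G.
Together with the bass C, this spells C major in root position.

C, E, G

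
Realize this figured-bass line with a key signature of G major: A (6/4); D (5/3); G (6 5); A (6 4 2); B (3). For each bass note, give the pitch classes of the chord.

A (6/4): A, D, F#.
D (5/3): D, F#, A.
G (6/5/3): G, B, D, E.
A (6/4/2): A, B, D, F#.
B (5/3): B, D, F#.

A, D, F# | D, F#, A | G, B, D, E | A, B, D, F# | B, D, F#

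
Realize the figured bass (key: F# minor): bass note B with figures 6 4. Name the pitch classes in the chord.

B, E, G#

A fourth above B in this key is E.
A sixth above B in this key is G#.
Together with the bass B, this spells E major in second inversion.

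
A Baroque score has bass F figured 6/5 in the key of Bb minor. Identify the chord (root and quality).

Db major seventh

The figures 6/5 indicate a seventh chord in first inversion.
In first inversion the root lies a sixth above the bass: a sixth above F in Bb minor is Db.
The chord tones are F, Ab, C, Db, giving Db major seventh.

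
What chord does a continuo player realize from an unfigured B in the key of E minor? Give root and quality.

An unfigured bass indicates a triad in root position.
In root position the bass is the root, so the root is B.
The chord tones are B, D, F#, giving B minor.

B minor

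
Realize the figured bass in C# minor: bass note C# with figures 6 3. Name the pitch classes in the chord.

A third above C# in this key is E.
A sixth above C# in this key is A.
Together with the bass C#, this spells A major in first inversion.

C#, E, A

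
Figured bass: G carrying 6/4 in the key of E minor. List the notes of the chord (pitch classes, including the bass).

A fourth above G in this key is C.
A sixth above G in this key is E.
Together with the bass G, this spells C major in second inversion.

G, C, E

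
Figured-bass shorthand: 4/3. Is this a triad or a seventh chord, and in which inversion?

4/3 is shorthand for 6/4/3.
Intervals of 6/4/3 above the bass form a seventh chord; the bass is the fifth, so this is second inversion.

seventh chord, second inversion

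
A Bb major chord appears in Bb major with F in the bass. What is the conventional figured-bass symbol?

6/4

F is the fifth of Bb major, so the chord is in second inversion.
A triad in second inversion is figured 6/4, conventionally abbreviated 6/4.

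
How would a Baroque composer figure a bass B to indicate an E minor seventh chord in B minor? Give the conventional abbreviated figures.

4/3

B is the fifth of E minor seventh, so the chord is in second inversion.
A seventh chord in second inversion is figured 6/4/3, conventionally abbreviated 4/3.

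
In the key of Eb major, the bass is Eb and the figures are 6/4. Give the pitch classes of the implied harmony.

Eb, Ab, C

A fourth above Eb in this key is Ab.
A sixth above Eb in this key is C.
Together with the bass Eb, this spells Ab major in second inversion.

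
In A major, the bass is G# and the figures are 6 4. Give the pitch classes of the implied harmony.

G#, C#, E

A fourth above G# in this key is C#.
A sixth above G# in this key is E.
Together with the bass G#, this spells C# minor in second inversion.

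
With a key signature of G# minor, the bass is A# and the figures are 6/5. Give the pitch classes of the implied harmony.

A#, C#, E, F#

The written figures 6/5 are shorthand for 6/5/3: the 3 is implied.
A third above A# in this key is C#.
A fifth above A# in this key is E.
A sixth above A# in this key is F#.
Together with the bass A#, this spells F# dominant seventh in first inversion.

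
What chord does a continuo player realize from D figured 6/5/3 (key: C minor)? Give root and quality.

Bb dominant seventh

The figures 6/5/3 indicate a seventh chord in first inversion.
In first inversion the root lies a sixth above the bass: a sixth above D in C minor is Bb.
The chord tones are D, F, Ab, Bb, giving Bb dominant seventh.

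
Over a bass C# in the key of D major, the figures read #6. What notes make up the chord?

The written figures #6 are shorthand for 6/3: the 3 is implied.
A third above C# in this key is E.
A sixth above C# in this key is A, raised to A# by the sharp.
Together with the bass C#, this spells A# diminished in first inversion.

C#, E, A#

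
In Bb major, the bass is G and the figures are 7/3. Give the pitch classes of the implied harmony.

G, Bb, D, F

The written figures 7/3 are shorthand for 7/5/3: the 5 is implied.
A third above G in this key is Bb.
A fifth above G in this key is D.
A seventh above G in this key is F.
Together with the bass G, this spells G minor seventh in root position.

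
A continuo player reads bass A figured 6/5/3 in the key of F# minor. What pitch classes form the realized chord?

A third above A in this key is C#.
A fifth above A in this key is E.
A sixth above A in this key is F#.
Together with the bass A, this spells F# minor seventh in first inversion.

A, C#, E, F#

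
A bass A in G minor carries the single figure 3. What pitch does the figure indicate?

Counting 2 letter steps above A lands on C; in G minor, that letter is C.

C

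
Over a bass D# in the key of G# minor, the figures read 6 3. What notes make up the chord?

A third above D# in this key is F#.
A sixth above D# in this key is B.
Together with the bass D#, this spells B major in first inversion.

D#, F#, B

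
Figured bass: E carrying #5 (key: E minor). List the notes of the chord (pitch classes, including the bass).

The written figures #5 are shorthand for 5/3: the 3 is implied.
A third above E in this key is G.
A fifth above E in this key is B, raised to B# by the sharp.

E, G, B#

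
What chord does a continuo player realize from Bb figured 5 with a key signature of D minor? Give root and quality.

The figures 5 indicate a triad in root position.
In root position the bass is the root, so the root is Bb.
The chord tones are Bb, D, F, giving Bb major.

Bb major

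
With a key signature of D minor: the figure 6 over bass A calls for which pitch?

Counting 5 letter steps above A lands on F; in D minor, that letter is F.

F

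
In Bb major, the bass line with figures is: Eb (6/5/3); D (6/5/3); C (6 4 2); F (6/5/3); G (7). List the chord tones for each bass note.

Eb (6/5/3): Eb, G, Bb, C.
D (6/5/3): D, F, A, Bb.
C (6/4/2): C, D, F, A.
F (6/5/3): F, A, C, D.
G (7/5/3): G, Bb, D, F.

Eb, G, Bb, C | D, F, A, Bb | C, D, F, A | F, A, C, D | G, Bb, D, F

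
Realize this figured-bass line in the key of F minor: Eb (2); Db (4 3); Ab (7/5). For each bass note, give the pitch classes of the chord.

Eb, F, Ab, C | Db, F, G, Bb | Ab, C, Eb, G

Eb (6/4/2): Eb, F, Ab, C.
Db (6/4/3): Db, F, G, Bb.
Ab (7/5/3): Ab, C, Eb, G.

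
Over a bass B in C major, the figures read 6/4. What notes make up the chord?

A fourth above B in this key is E.
A sixth above B in this key is G.
Together with the bass B, this spells E minor in second inversion.

B, E, G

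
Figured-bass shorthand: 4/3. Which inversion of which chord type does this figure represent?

4/3 is shorthand for 6/4/3.
Intervals of 6/4/3 above the bass form a seventh chord; the bass is the fifth, so this is second inversion.

seventh chord, second inversion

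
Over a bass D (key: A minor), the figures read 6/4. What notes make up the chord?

A fourth above D in this key is G.
A sixth above D in this key is B.
Together with the bass D, this spells G major in second inversion.

D, G, B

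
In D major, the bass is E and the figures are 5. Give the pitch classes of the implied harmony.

The written figures 5 are shorthand for 5/3: the 3 is implied.
A third above E in this key is G.
A fifth above E in this key is B.
Together with the bass E, this spells E minor in root position.

E, G, B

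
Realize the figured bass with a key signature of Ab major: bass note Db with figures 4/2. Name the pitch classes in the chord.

Db, Eb, G, Bb

The written figures 4/2 are shorthand for 6/4/2: the 6 is implied.
A second above Db in this key is Eb.
A fourth above Db in this key is G.
A sixth above Db in this key is Bb.
Together with the bass Db, this spells Eb dominant seventh in third inversion.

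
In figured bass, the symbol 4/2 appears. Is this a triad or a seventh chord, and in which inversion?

4/2 is shorthand for 6/4/2.
Intervals of 6/4/2 above the bass form a seventh chord; the bass is the seventh, so this is third inversion.

seventh chord, third inversion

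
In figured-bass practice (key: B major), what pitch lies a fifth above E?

Counting 4 letter steps above E lands on B; in B major, that letter is B.

B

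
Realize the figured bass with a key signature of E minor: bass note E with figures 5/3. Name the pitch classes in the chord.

A third above E in this key is G.
A fifth above E in this key is B.
Together with the bass E, this spells E minor in root position.

E, G, B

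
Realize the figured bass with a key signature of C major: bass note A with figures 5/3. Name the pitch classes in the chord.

A, C, E

A third above A in this key is C.
A fifth above A in this key is E.
Together with the bass A, this spells A minor in root position.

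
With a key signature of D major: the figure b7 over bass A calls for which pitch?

Gb

Counting 6 letter steps above A lands on G; in D major, that letter is G.
The b7 figure lowers it a semitone, giving Gb.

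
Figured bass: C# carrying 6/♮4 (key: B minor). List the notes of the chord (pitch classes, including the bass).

C#, F, A

A fourth above C# in this key is F#, made natural (F) by the ♮ figure.
A sixth above C# in this key is A.
Together with the bass C#, this spells F augmented in second inversion.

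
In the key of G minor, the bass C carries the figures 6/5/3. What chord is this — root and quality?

A half-diminished seventh

The figures 6/5/3 indicate a seventh chord in first inversion.
In first inversion the root lies a sixth above the bass: a sixth above C in G minor is A.
The chord tones are C, Eb, G, A, giving A half-diminished seventh.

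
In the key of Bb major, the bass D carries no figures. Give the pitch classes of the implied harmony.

An unfigured bass implies 5/3.
A third above D in this key is F.
A fifth above D in this key is A.
Together with the bass D, this spells D minor in root position.

D, F, A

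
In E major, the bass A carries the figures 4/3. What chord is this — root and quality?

The figures 4/3 indicate a seventh chord in second inversion.
In second inversion the root lies a fourth above the bass: a fourth above A in E major is D#.
The chord tones are A, C#, D#, F#, giving D# half-diminished seventh.

D# half-diminished seventh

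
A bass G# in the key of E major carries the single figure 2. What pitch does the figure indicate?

Counting 1 letter step above G# lands on A; in E major, that letter is A.

A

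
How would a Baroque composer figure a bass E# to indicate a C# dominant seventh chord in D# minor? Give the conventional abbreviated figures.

E# is the third of C# dominant seventh, so the chord is in first inversion.
A seventh chord in first inversion is figured 6/5/3, conventionally abbreviated 6/5.

6/5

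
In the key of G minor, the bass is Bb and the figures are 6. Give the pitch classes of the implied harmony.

The written figures 6 are shorthand for 6/3: the 3 is implied.
A third above Bb in this key is D.
A sixth above Bb in this key is G.
Together with the bass Bb, this spells G minor in first inversion.

Bb, D, G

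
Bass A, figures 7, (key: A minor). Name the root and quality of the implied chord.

The figures 7 indicate a seventh chord in root position.
In root position the bass is the root, so the root is A.
The chord tones are A, C, E, G, giving A minor seventh.

A minor seventh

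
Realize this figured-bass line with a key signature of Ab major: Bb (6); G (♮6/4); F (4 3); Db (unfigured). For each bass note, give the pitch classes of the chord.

Bb (6/3): Bb, Db, G.
G (♮6/4): G, C, E.
F (6/4/3): F, Ab, Bb, Db.
Db (5/3): Db, F, Ab.

Bb, Db, G | G, C, E | F, Ab, Bb, Db | Db, F, Ab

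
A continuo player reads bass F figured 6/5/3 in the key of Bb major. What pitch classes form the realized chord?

A third above F in this key is A.
A fifth above F in this key is C.
A sixth above F in this key is D.
Together with the bass F, this spells D minor seventh in first inversion.

F, A, C, D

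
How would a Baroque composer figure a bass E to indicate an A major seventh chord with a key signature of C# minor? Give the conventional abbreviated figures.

4/3

E is the fifth of A major seventh, so the chord is in second inversion.
A seventh chord in second inversion is figured 6/4/3, conventionally abbreviated 4/3.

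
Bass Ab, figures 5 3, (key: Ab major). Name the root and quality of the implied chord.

Ab major

The figures 5 3 indicate a triad in root position.
In root position the bass is the root, so the root is Ab.
The chord tones are Ab, C, Eb, giving Ab major.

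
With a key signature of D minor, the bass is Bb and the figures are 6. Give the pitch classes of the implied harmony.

Bb, D, G

The written figures 6 are shorthand for 6/3: the 3 is implied.
A third above Bb in this key is D.
A sixth above Bb in this key is G.
Together with the bass Bb, this spells G minor in first inversion.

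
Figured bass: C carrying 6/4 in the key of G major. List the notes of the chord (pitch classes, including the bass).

C, F#, A

A fourth above C in this key is F#.
A sixth above C in this key is A.
Together with the bass C, this spells F# diminished in second inversion.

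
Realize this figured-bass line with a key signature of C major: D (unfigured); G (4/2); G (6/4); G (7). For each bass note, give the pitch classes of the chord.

D (5/3): D, F, A.
G (6/4/2): G, A, C, E.
G (6/4): G, C, E.
G (7/5/3): G, B, D, F.

D, F, A | G, A, C, E | G, C, E | G, B, D, F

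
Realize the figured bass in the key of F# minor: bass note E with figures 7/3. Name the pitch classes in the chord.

The written figures 7/3 are shorthand for 7/5/3: the 5 is implied.
A third above E in this key is G#.
A fifth above E in this key is B.
A seventh above E in this key is D.
Together with the bass E, this spells E dominant seventh in root position.

E, G#, B, D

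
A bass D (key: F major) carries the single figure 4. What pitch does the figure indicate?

Counting 3 letter steps above D lands on G; in F major, that letter is G.

G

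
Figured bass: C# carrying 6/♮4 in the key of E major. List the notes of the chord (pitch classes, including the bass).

A fourth above C# in this key is F#, made natural (F) by the ♮ figure.
A sixth above C# in this key is A.
Together with the bass C#, this spells F augmented in second inversion.

C#, F, A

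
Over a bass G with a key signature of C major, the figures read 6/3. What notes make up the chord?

A third above G in this key is B.
A sixth above G in this key is E.
Together with the bass G, this spells E minor in first inversion.

G, B, E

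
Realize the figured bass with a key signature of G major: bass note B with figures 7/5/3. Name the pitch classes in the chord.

B, D, F#, A

A third above B in this key is D.
A fifth above B in this key is F#.
A seventh above B in this key is A.
Together with the bass B, this spells B minor seventh in root position.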